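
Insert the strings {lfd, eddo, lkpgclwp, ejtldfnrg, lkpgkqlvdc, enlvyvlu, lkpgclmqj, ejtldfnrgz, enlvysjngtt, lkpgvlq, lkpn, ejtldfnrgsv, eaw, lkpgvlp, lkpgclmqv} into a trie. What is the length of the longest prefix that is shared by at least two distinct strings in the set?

Look for the deepest trie node that still has at least two words in its subtree.
e.g. "ejtldfnrg" and "ejtldfnrgsv" share the prefix "ejtldfnrg" of length 9; no pair shares a longer one.
Longest shared-prefix length: 9

9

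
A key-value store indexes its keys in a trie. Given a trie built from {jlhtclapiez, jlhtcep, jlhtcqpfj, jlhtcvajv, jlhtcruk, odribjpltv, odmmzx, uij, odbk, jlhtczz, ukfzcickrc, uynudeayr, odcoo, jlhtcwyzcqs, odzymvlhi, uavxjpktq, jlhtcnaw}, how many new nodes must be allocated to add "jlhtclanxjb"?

Walking "jlhtclanxjb" from the root, the first 7 characters ("jlhtcla") follow existing edges; "n" is the first miss.
New nodes needed: |"jlhtclanxjb"| − 7 = 11 − 7 = 4.

4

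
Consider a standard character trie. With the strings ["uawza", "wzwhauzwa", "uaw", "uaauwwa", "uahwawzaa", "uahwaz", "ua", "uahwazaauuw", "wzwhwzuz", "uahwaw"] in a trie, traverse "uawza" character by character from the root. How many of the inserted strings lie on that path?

3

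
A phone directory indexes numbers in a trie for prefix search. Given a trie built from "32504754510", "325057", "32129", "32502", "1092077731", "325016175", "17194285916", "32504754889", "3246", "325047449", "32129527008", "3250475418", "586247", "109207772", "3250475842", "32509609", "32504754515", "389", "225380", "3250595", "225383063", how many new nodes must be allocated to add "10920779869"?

"1092077" is already a path in the trie; the remaining "9869" must be added.
Each of the 4 remaining characters creates one node.

4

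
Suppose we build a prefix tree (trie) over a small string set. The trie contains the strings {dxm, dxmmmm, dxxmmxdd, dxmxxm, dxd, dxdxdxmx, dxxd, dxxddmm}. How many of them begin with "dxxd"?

Traverse to the node for "dxxd", then collect every word in that subtree.
Matches: "dxxd", "dxxddmm"
Count: 2

2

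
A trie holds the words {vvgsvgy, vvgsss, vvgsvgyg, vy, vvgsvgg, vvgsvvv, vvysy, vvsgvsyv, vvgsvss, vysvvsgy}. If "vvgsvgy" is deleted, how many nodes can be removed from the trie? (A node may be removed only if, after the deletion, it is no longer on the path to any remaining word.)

0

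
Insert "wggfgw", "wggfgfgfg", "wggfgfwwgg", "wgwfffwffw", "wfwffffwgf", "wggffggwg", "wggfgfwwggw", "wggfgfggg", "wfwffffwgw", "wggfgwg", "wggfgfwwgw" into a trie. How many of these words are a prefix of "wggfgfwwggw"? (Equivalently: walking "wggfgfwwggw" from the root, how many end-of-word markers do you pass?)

Traverse "wggfgfwwggw" character by character; count nodes along the way that are marked as word ends.
Prefixes of the query that are stored words: "wggfgfwwgg", "wggfgfwwggw"
Count: 2

2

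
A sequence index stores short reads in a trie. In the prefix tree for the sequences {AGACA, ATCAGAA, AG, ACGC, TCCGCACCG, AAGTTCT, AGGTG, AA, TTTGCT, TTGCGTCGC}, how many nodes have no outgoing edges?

8

Leaves are exactly the stored words that no other stored word extends.
Those words: "AAGTTCT", "ACGC", "AGACA", "AGGTG", "ATCAGAA", "TCCGCACCG", "TTGCGTCGC", "TTTGCT"
Leaf count: 8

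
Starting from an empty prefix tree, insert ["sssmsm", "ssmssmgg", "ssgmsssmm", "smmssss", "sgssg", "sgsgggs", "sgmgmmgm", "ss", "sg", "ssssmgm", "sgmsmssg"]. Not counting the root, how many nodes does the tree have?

Trace insertions, counting only characters that open a new branch:
  "sssmsm" → 6 new (s, s, s, m, s, m)
  "ssmssmgg" → prefix "ss" already present; 6 new (m, s, s, m, g, g)
  "ssgmsssmm" → prefix "ss" already present; 7 new (g, m, s, s, s, m, m)
  "smmssss" → prefix "s" already present; 6 new (m, m, s, s, s, s)
  "sgssg" → prefix "s" already present; 4 new (g, s, s, g)
  "sgsgggs" → prefix "sgs" already present; 4 new (g, g, g, s)
  "sgmgmmgm" → prefix "sg" already present; 6 new (m, g, m, m, g, m)
  "ss" → prefix "ss" already present; 0 new (none)
  "sg" → prefix "sg" already present; 0 new (none)
  "ssssmgm" → prefix "sss" already present; 4 new (s, m, g, m)
  "sgmsmssg" → prefix "sgm" already present; 5 new (s, m, s, s, g)
Total nodes = 6 + 6 + 7 + 6 + 4 + 4 + 6 + 0 + 0 + 4 + 5 = 48

48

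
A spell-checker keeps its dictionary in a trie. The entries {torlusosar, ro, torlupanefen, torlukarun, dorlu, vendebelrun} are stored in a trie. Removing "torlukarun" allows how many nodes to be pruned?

A node on "torlukarun"'s path can go only if nothing else ends at it or branches off below it.
The suffix "karun" (5 nodes) is used only by "torlukarun"; the node for "torlu" still has the child "s", so pruning stops there.
Nodes removed: 5

5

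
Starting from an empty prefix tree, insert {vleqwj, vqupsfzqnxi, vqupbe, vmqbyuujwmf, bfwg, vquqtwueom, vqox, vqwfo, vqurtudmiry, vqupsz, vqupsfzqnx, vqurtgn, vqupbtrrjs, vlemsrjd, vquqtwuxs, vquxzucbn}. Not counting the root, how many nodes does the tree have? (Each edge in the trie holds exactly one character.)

Count nodes per top-level branch (shared prefixes stored once):
  'b'-branch (bfwg): 4 nodes
  'v'-branch (vlemsrjd, vleqwj, vmqbyuujwmf, vqox, vqupbe, vqupbtrrjs, vqupsfzqnx, vqupsfzqnxi, vqupsz, vquqtwueom, vquqtwuxs, vqurtgn, vqurtudmiry, vquxzucbn, vqwfo): 69 nodes
Sum: 73

73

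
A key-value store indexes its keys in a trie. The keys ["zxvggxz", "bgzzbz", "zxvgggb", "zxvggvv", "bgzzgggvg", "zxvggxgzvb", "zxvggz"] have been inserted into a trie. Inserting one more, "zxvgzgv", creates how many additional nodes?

"zxvg" is already a path in the trie; the remaining "zgv" must be added.
Each of the 3 remaining characters creates one node.

3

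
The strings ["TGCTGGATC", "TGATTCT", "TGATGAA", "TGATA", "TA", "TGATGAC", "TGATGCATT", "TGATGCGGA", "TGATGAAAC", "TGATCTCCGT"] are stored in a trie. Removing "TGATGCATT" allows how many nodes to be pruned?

A node on "TGATGCATT"'s path can go only if nothing else ends at it or branches off below it.
The suffix "ATT" (3 nodes) is used only by "TGATGCATT"; the node for "TGATGC" still has the child "G", so pruning stops there.
Nodes removed: 3

3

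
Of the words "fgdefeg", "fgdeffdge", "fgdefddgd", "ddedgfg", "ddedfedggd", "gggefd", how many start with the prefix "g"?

Traverse to the node for "g", then collect every word in that subtree.
Words under "g": gggefd
Count: 1

1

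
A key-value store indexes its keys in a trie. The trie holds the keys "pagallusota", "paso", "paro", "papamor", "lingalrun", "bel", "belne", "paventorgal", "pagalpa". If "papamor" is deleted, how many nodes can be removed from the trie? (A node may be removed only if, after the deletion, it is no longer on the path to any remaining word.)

A node on "papamor"'s path can go only if nothing else ends at it or branches off below it.
The suffix "pamor" (5 nodes) is used only by "papamor"; the node for "pa" still has the child "g", so pruning stops there.
Nodes removed: 5

5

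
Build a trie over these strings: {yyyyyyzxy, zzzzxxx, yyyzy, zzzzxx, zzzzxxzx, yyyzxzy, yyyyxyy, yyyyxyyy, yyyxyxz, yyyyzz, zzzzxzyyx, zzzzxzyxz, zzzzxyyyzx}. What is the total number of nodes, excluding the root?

44

For each word, the new-node count is its length minus the longest prefix already in the trie:
  "yyyyyyzxy" → 9 new (y, y, y, y, y, y, z, x, y)
  "zzzzxxx" → 7 new (z, z, z, z, x, x, x)
  "yyyzy" → prefix "yyy" already present; 2 new (z, y)
  "zzzzxx" → prefix "zzzzxx" already present; 0 new (none)
  "zzzzxxzx" → prefix "zzzzxx" already present; 2 new (z, x)
  "yyyzxzy" → prefix "yyyz" already present; 3 new (x, z, y)
  "yyyyxyy" → prefix "yyyy" already present; 3 new (x, y, y)
  "yyyyxyyy" → prefix "yyyyxyy" already present; 1 new (y)
  "yyyxyxz" → prefix "yyy" already present; 4 new (x, y, x, z)
  "yyyyzz" → prefix "yyyy" already present; 2 new (z, z)
  "zzzzxzyyx" → prefix "zzzzx" already present; 4 new (z, y, y, x)
  "zzzzxzyxz" → prefix "zzzzxzy" already present; 2 new (x, z)
  "zzzzxyyyzx" → prefix "zzzzx" already present; 5 new (y, y, y, z, x)
Total nodes = 9 + 7 + 2 + 0 + 2 + 3 + 3 + 1 + 4 + 2 + 4 + 2 + 5 = 44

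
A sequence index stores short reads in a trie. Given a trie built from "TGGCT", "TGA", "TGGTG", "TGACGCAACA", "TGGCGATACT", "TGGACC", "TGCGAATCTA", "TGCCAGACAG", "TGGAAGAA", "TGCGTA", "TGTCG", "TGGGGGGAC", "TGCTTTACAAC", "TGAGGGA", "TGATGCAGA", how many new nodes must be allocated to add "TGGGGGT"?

Walking "TGGGGGT" from the root, the first 6 characters ("TGGGGG") follow existing edges; "T" is the first miss.
Each of the 1 remaining characters creates one node.

1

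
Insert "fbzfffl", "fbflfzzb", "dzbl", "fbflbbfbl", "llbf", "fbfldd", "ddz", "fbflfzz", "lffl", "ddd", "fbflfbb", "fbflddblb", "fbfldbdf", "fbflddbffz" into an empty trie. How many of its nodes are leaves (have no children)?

12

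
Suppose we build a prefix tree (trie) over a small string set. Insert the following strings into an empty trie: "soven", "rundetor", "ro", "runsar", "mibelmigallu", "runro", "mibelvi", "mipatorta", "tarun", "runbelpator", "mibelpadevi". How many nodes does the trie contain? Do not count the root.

For each word, the new-node count is its length minus the longest prefix already in the trie:
  "soven" → 5 new (s, o, v, e, n)
  "rundetor" → 8 new (r, u, n, d, e, t, o, r)
  "ro" → prefix "r" already present; 1 new (o)
  "runsar" → prefix "run" already present; 3 new (s, a, r)
  "mibelmigallu" → 12 new (m, i, b, e, l, m, i, g, a, l, l, u)
  "runro" → prefix "run" already present; 2 new (r, o)
  "mibelvi" → prefix "mibel" already present; 2 new (v, i)
  "mipatorta" → prefix "mi" already present; 7 new (p, a, t, o, r, t, a)
  "tarun" → 5 new (t, a, r, u, n)
  "runbelpator" → prefix "run" already present; 8 new (b, e, l, p, a, t, o, r)
  "mibelpadevi" → prefix "mibel" already present; 6 new (p, a, d, e, v, i)
Total nodes = 5 + 8 + 1 + 3 + 12 + 2 + 2 + 7 + 5 + 8 + 6 = 59

59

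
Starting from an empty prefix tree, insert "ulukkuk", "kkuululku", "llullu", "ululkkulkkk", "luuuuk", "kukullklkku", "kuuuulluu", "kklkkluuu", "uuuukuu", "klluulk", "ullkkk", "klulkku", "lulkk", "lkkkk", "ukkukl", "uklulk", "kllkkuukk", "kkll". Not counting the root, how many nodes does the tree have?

103

Insert word by word; a character creates a node only if that edge doesn't already exist:
  "ulukkuk" → 7 new (u, l, u, k, k, u, k)
  "kkuululku" → 9 new (k, k, u, u, l, u, l, k, u)
  "llullu" → 6 new (l, l, u, l, l, u)
  "ululkkulkkk" → prefix "ulu" already present; 8 new (l, k, k, u, l, k, k, k)
  "luuuuk" → prefix "l" already present; 5 new (u, u, u, u, k)
  "kukullklkku" → prefix "k" already present; 10 new (u, k, u, l, l, k, l, k, k, u)
  "kuuuulluu" → prefix "ku" already present; 7 new (u, u, u, l, l, u, u)
  "kklkkluuu" → prefix "kk" already present; 7 new (l, k, k, l, u, u, u)
  "uuuukuu" → prefix "u" already present; 6 new (u, u, u, k, u, u)
  "klluulk" → prefix "k" already present; 6 new (l, l, u, u, l, k)
  "ullkkk" → prefix "ul" already present; 4 new (l, k, k, k)
  "klulkku" → prefix "kl" already present; 5 new (u, l, k, k, u)
  "lulkk" → prefix "lu" already present; 3 new (l, k, k)
  "lkkkk" → prefix "l" already present; 4 new (k, k, k, k)
  "ukkukl" → prefix "u" already present; 5 new (k, k, u, k, l)
  "uklulk" → prefix "uk" already present; 4 new (l, u, l, k)
  "kllkkuukk" → prefix "kll" already present; 6 new (k, k, u, u, k, k)
  "kkll" → prefix "kkl" already present; 1 new (l)
Total nodes = 7 + 9 + 6 + 8 + 5 + 10 + 7 + 7 + 6 + 6 + 4 + 5 + 3 + 4 + 5 + 4 + 6 + 1 = 103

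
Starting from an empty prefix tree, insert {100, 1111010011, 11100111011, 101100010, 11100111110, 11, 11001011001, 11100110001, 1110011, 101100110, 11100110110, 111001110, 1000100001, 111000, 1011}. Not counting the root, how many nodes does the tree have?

Insert word by word; a character creates a node only if that edge doesn't already exist:
  "100" → 3 new (1, 0, 0)
  "1111010011" → prefix "1" already present; 9 new (1, 1, 1, 0, 1, 0, 0, 1, 1)
  "11100111011" → prefix "111" already present; 8 new (0, 0, 1, 1, 1, 0, 1, 1)
  "101100010" → prefix "10" already present; 7 new (1, 1, 0, 0, 0, 1, 0)
  "11100111110" → prefix "11100111" already present; 3 new (1, 1, 0)
  "11" → prefix "11" already present; 0 new (none)
  "11001011001" → prefix "11" already present; 9 new (0, 0, 1, 0, 1, 1, 0, 0, 1)
  "11100110001" → prefix "1110011" already present; 4 new (0, 0, 0, 1)
  "1110011" → prefix "1110011" already present; 0 new (none)
  "101100110" → prefix "101100" already present; 3 new (1, 1, 0)
  "11100110110" → prefix "11100110" already present; 3 new (1, 1, 0)
  "111001110" → prefix "111001110" already present; 0 new (none)
  "1000100001" → prefix "100" already present; 7 new (0, 1, 0, 0, 0, 0, 1)
  "111000" → prefix "11100" already present; 1 new (0)
  "1011" → prefix "1011" already present; 0 new (none)
Total nodes = 3 + 9 + 8 + 7 + 3 + 0 + 9 + 4 + 0 + 3 + 3 + 0 + 7 + 1 + 0 = 57

57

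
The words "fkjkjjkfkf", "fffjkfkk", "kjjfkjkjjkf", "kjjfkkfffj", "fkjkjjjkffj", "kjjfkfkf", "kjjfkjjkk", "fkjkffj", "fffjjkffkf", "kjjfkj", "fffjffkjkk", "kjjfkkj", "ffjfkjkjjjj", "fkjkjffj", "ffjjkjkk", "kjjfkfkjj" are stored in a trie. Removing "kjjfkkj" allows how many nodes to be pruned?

Walk "kjjfkkj" from the leaf back toward the root, removing each node that no remaining word uses.
The suffix "j" (1 node) is used only by "kjjfkkj"; the node for "kjjfkk" still has the child "f", so pruning stops there.
Nodes removed: 1

1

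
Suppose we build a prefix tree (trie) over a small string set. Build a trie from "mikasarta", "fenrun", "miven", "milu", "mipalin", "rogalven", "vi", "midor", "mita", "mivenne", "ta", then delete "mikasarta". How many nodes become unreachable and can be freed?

Walk "mikasarta" from the leaf back toward the root, removing each node that no remaining word uses.
The suffix "kasarta" (7 nodes) is used only by "mikasarta"; the node for "mi" still has the child "v", so pruning stops there.
Nodes removed: 7

7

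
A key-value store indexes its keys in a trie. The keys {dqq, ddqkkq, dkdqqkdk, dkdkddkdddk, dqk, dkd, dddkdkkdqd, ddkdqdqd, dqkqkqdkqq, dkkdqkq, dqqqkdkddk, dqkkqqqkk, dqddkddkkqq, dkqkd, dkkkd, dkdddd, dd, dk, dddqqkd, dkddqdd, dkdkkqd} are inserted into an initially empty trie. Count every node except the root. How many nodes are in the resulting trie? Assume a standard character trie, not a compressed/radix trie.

For each word, the new-node count is its length minus the longest prefix already in the trie:
  "dqq" → 3 new (d, q, q)
  "ddqkkq" → prefix "d" already present; 5 new (d, q, k, k, q)
  "dkdqqkdk" → prefix "d" already present; 7 new (k, d, q, q, k, d, k)
  "dkdkddkdddk" → prefix "dkd" already present; 8 new (k, d, d, k, d, d, d, k)
  "dqk" → prefix "dq" already present; 1 new (k)
  "dkd" → prefix "dkd" already present; 0 new (none)
  "dddkdkkdqd" → prefix "dd" already present; 8 new (d, k, d, k, k, d, q, d)
  "ddkdqdqd" → prefix "dd" already present; 6 new (k, d, q, d, q, d)
  "dqkqkqdkqq" → prefix "dqk" already present; 7 new (q, k, q, d, k, q, q)
  "dkkdqkq" → prefix "dk" already present; 5 new (k, d, q, k, q)
  "dqqqkdkddk" → prefix "dqq" already present; 7 new (q, k, d, k, d, d, k)
  "dqkkqqqkk" → prefix "dqk" already present; 6 new (k, q, q, q, k, k)
  "dqddkddkkqq" → prefix "dq" already present; 9 new (d, d, k, d, d, k, k, q, q)
  "dkqkd" → prefix "dk" already present; 3 new (q, k, d)
  "dkkkd" → prefix "dkk" already present; 2 new (k, d)
  "dkdddd" → prefix "dkd" already present; 3 new (d, d, d)
  "dd" → prefix "dd" already present; 0 new (none)
  "dk" → prefix "dk" already present; 0 new (none)
  "dddqqkd" → prefix "ddd" already present; 4 new (q, q, k, d)
  "dkddqdd" → prefix "dkdd" already present; 3 new (q, d, d)
  "dkdkkqd" → prefix "dkdk" already present; 3 new (k, q, d)
Total nodes = 3 + 5 + 7 + 8 + 1 + 0 + 8 + 6 + 7 + 5 + 7 + 6 + 9 + 3 + 2 + 3 + 0 + 0 + 4 + 3 + 3 = 90

90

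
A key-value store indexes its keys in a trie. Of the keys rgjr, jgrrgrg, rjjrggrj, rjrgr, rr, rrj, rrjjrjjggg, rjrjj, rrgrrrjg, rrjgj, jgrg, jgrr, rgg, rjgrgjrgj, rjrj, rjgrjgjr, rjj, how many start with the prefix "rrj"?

3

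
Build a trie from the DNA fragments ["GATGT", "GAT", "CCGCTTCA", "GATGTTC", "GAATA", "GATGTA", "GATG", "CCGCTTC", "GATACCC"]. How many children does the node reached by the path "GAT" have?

2

Follow the path "GAT" to its node, then look at its outgoing edges.
Characters that immediately follow "GAT" among the stored strings: {A, G}.
That node has 2 child edges.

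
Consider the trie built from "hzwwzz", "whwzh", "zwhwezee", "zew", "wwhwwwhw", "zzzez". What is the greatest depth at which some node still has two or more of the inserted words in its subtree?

Equivalently: take the maximum, over all pairs, of their longest common prefix length.
"whwzh" and "wwhwwwhw" agree on "w" (1 characters) before diverging; nothing deeper is shared.
Longest shared-prefix length: 1

1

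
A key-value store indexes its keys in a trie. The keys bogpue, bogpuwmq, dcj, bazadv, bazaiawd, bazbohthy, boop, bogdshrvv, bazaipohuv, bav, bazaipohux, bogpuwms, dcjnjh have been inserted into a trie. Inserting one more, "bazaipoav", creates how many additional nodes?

Walking "bazaipoav" from the root, the first 7 characters ("bazaipo") follow existing edges; "a" is the first miss.
So 9 − 7 = 2 new nodes.

2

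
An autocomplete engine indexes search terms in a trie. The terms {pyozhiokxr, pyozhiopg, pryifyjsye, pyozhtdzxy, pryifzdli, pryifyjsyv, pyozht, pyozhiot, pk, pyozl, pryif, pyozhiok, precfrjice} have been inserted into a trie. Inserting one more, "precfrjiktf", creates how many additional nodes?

3

Walking "precfrjiktf" from the root, the first 8 characters ("precfrji") follow existing edges; "k" is the first miss.
New nodes needed: |"precfrjiktf"| − 8 = 11 − 8 = 3.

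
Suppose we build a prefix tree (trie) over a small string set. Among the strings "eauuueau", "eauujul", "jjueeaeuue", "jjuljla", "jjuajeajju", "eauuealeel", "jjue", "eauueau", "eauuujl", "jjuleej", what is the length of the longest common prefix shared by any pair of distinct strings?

6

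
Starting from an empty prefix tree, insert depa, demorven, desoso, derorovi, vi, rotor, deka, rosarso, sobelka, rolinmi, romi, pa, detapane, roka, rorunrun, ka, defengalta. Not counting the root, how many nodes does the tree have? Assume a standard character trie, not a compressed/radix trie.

74

For each word, the new-node count is its length minus the longest prefix already in the trie:
  "depa" → 4 new (d, e, p, a)
  "demorven" → prefix "de" already present; 6 new (m, o, r, v, e, n)
  "desoso" → prefix "de" already present; 4 new (s, o, s, o)
  "derorovi" → prefix "de" already present; 6 new (r, o, r, o, v, i)
  "vi" → 2 new (v, i)
  "rotor" → 5 new (r, o, t, o, r)
  "deka" → prefix "de" already present; 2 new (k, a)
  "rosarso" → prefix "ro" already present; 5 new (s, a, r, s, o)
  "sobelka" → 7 new (s, o, b, e, l, k, a)
  "rolinmi" → prefix "ro" already present; 5 new (l, i, n, m, i)
  "romi" → prefix "ro" already present; 2 new (m, i)
  "pa" → 2 new (p, a)
  "detapane" → prefix "de" already present; 6 new (t, a, p, a, n, e)
  "roka" → prefix "ro" already present; 2 new (k, a)
  "rorunrun" → prefix "ro" already present; 6 new (r, u, n, r, u, n)
  "ka" → 2 new (k, a)
  "defengalta" → prefix "de" already present; 8 new (f, e, n, g, a, l, t, a)
Total nodes = 4 + 6 + 4 + 6 + 2 + 5 + 2 + 5 + 7 + 5 + 2 + 2 + 6 + 2 + 6 + 2 + 8 = 74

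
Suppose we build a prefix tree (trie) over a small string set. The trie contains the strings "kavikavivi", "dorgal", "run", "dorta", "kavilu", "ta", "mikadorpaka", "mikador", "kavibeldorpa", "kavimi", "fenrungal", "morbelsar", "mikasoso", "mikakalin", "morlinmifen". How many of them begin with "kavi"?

Traverse to the node for "kavi", then collect every word in that subtree.
Words under "kavi": kavibeldorpa, kavikavivi, kavilu, kavimi
Count: 4

4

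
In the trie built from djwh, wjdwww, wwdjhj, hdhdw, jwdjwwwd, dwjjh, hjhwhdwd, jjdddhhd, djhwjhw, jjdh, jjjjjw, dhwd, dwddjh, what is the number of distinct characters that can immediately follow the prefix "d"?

3

Walk "d" from the root, arriving at one node.
Characters that immediately follow "d" among the stored strings: {h, j, w}.
That node has 3 child edges.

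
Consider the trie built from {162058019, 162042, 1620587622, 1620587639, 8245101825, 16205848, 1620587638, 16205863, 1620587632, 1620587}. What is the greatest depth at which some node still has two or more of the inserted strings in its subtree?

9

Look for the deepest trie node that still has at least two words in its subtree.
"1620587632" and "1620587638" agree on "162058763" (9 characters) before diverging; nothing deeper is shared.
Longest shared-prefix length: 9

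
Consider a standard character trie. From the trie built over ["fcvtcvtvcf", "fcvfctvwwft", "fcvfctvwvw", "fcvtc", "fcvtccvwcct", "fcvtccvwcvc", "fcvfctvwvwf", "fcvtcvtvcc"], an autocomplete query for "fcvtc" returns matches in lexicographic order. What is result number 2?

DFS of the "fcvtc" subtree visits, in order: "fcvtc", "fcvtccvwcct", "fcvtccvwcvc", "fcvtcvtvcc", "fcvtcvtvcf"
The 2nd is fcvtccvwcct.

fcvtccvwcct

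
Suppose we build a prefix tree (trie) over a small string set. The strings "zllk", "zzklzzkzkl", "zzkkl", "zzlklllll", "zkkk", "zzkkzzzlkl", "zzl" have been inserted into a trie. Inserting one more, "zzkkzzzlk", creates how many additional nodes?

0

"zzkkzzzlk" is already a full path in the trie; only an end-marker is added.
No new nodes are needed: 0.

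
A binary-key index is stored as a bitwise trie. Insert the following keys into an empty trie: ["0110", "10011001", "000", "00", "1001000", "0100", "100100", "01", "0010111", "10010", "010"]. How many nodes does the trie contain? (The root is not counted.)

Trie structure (* marks end of a word):
(root)
├─ 0
│  ├─ 0 *
│  │  ├─ 0 *
│  │  └─ 1
│  │     └─ 0
│  │        └─ 1
│  │           └─ 1
│  │              └─ 1 *
│  └─ 1 *
│     ├─ 0 *
│     │  └─ 0 *
│     └─ 1
│        └─ 0 *
└─ 1
   └─ 0
      └─ 0
         └─ 1
            ├─ 0 *
            │  └─ 0 *
            │     └─ 0 *
            └─ 1
               └─ 0
                  └─ 0
                     └─ 1 *
Counting every labelled node above: 24.

24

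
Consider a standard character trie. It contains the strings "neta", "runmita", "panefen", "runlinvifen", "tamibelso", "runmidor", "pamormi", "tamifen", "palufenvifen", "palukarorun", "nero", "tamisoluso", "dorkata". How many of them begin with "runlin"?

Traverse to the node for "runlin", then collect every word in that subtree.
Words under "runlin": runlinvifen
Count: 1

1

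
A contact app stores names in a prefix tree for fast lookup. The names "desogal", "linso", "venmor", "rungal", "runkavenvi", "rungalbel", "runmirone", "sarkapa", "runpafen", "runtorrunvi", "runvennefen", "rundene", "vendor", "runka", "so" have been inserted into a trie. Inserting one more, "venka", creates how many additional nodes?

2

Walking "venka" from the root, the first 3 characters ("ven") follow existing edges; "k" is the first miss.
Each of the 2 remaining characters creates one node.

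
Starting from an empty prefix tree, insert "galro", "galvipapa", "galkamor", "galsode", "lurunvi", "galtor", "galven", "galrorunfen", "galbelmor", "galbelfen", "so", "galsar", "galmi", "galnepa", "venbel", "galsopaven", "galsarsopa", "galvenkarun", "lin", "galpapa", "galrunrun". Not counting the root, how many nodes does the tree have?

For each word, the new-node count is its length minus the longest prefix already in the trie:
  "galro" → 5 new (g, a, l, r, o)
  "galvipapa" → prefix "gal" already present; 6 new (v, i, p, a, p, a)
  "galkamor" → prefix "gal" already present; 5 new (k, a, m, o, r)
  "galsode" → prefix "gal" already present; 4 new (s, o, d, e)
  "lurunvi" → 7 new (l, u, r, u, n, v, i)
  "galtor" → prefix "gal" already present; 3 new (t, o, r)
  "galven" → prefix "galv" already present; 2 new (e, n)
  "galrorunfen" → prefix "galro" already present; 6 new (r, u, n, f, e, n)
  "galbelmor" → prefix "gal" already present; 6 new (b, e, l, m, o, r)
  "galbelfen" → prefix "galbel" already present; 3 new (f, e, n)
  "so" → 2 new (s, o)
  "galsar" → prefix "gals" already present; 2 new (a, r)
  "galmi" → prefix "gal" already present; 2 new (m, i)
  "galnepa" → prefix "gal" already present; 4 new (n, e, p, a)
  "venbel" → 6 new (v, e, n, b, e, l)
  "galsopaven" → prefix "galso" already present; 5 new (p, a, v, e, n)
  "galsarsopa" → prefix "galsar" already present; 4 new (s, o, p, a)
  "galvenkarun" → prefix "galven" already present; 5 new (k, a, r, u, n)
  "lin" → prefix "l" already present; 2 new (i, n)
  "galpapa" → prefix "gal" already present; 4 new (p, a, p, a)
  "galrunrun" → prefix "galr" already present; 5 new (u, n, r, u, n)
Total nodes = 5 + 6 + 5 + 4 + 7 + 3 + 2 + 6 + 6 + 3 + 2 + 2 + 2 + 4 + 6 + 5 + 4 + 5 + 2 + 4 + 5 = 88

88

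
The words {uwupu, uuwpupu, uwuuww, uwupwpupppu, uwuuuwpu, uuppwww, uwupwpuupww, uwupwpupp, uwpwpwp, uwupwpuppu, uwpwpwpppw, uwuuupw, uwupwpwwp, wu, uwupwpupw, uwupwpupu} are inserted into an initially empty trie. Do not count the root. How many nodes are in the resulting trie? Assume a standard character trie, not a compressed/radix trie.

Trace insertions, counting only characters that open a new branch:
  "uwupu" → 5 new (u, w, u, p, u)
  "uuwpupu" → prefix "u" already present; 6 new (u, w, p, u, p, u)
  "uwuuww" → prefix "uwu" already present; 3 new (u, w, w)
  "uwupwpupppu" → prefix "uwup" already present; 7 new (w, p, u, p, p, p, u)
  "uwuuuwpu" → prefix "uwuu" already present; 4 new (u, w, p, u)
  "uuppwww" → prefix "uu" already present; 5 new (p, p, w, w, w)
  "uwupwpuupww" → prefix "uwupwpu" already present; 4 new (u, p, w, w)
  "uwupwpupp" → prefix "uwupwpupp" already present; 0 new (none)
  "uwpwpwp" → prefix "uw" already present; 5 new (p, w, p, w, p)
  "uwupwpuppu" → prefix "uwupwpupp" already present; 1 new (u)
  "uwpwpwpppw" → prefix "uwpwpwp" already present; 3 new (p, p, w)
  "uwuuupw" → prefix "uwuuu" already present; 2 new (p, w)
  "uwupwpwwp" → prefix "uwupwp" already present; 3 new (w, w, p)
  "wu" → 2 new (w, u)
  "uwupwpupw" → prefix "uwupwpup" already present; 1 new (w)
  "uwupwpupu" → prefix "uwupwpup" already present; 1 new (u)
Total nodes = 5 + 6 + 3 + 7 + 4 + 5 + 4 + 0 + 5 + 1 + 3 + 2 + 3 + 2 + 1 + 1 = 52

52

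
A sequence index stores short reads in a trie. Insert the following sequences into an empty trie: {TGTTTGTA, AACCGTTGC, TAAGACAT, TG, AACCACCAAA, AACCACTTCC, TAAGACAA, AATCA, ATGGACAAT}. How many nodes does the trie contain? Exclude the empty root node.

46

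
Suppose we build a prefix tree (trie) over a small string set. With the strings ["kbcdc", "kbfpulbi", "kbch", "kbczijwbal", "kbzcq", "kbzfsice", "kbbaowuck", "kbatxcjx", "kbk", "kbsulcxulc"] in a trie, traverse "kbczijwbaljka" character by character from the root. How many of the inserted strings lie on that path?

1

Traverse "kbczijwbaljka" character by character; count nodes along the way that are marked as word ends.
Prefixes of the query that are stored words: "kbczijwbal"
Count: 1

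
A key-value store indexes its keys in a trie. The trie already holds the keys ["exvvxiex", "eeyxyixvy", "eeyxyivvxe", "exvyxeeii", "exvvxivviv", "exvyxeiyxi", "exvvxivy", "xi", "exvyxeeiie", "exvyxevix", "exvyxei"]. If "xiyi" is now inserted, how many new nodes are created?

2

"xi" is already a path in the trie; the remaining "yi" must be added.
New nodes needed: |"xiyi"| − 2 = 4 − 2 = 2.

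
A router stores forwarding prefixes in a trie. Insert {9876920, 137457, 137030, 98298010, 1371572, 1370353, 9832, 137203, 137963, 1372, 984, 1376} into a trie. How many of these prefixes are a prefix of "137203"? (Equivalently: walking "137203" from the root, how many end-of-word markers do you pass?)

2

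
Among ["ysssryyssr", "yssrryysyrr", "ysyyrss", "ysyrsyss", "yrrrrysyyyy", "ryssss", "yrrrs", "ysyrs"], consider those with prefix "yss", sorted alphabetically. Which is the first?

yssrryysyrr

DFS of the "yss" subtree visits, in order: "yssrryysyrr", "ysssryyssr"
Position 1: yssrryysyrr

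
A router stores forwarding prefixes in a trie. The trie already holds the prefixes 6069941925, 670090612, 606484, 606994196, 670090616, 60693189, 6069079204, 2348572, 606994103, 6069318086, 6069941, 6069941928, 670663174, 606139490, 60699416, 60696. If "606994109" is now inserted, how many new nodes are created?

Walking "606994109" from the root, the first 8 characters ("60699410") follow existing edges; "9" is the first miss.
Each of the 1 remaining characters creates one node.

1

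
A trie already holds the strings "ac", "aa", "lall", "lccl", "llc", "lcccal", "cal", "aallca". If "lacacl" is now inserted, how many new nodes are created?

Walking "lacacl" from the root, the first 2 characters ("la") follow existing edges; "c" is the first miss.
New nodes needed: |"lacacl"| − 2 = 6 − 2 = 4.

4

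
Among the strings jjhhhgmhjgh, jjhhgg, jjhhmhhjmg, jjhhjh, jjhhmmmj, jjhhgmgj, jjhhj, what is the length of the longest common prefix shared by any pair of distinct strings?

The deepest shared node is where two words last agree before diverging.
"jjhhgg" and "jjhhgmgj" agree on "jjhhg" (5 characters) before diverging; nothing deeper is shared.
Longest shared-prefix length: 5

5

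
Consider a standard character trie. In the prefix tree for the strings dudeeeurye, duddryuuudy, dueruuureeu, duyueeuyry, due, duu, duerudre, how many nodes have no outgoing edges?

A leaf is a node with no children — equivalently, the end of a word that is not a proper prefix of any other stored word.
Those words: "duddryuuudy", "dudeeeurye", "duerudre", "dueruuureeu", "duu", "duyueeuyry"
Leaf count: 6

6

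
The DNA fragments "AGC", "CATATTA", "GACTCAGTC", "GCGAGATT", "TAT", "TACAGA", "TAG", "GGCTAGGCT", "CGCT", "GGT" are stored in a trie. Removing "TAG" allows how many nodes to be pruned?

After clearing the end-marker at "TAG", prune upward until reaching a node still needed by another word.
The suffix "G" (1 node) is used only by "TAG"; the node for "TA" still has the child "T", so pruning stops there.
Nodes removed: 1

1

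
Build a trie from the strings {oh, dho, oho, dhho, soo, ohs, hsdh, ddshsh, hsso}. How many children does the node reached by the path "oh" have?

2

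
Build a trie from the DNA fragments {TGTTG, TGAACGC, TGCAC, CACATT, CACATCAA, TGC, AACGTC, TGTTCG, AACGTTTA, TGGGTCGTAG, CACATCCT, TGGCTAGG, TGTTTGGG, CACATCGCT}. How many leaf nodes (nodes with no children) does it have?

13

Leaves are exactly the stored words that no other stored word extends.
Those words: "AACGTC", "AACGTTTA", "CACATCAA", "CACATCCT", "CACATCGCT", "CACATT", "TGAACGC", "TGCAC", "TGGCTAGG", "TGGGTCGTAG", "TGTTCG", "TGTTG", "TGTTTGGG"
Leaf count: 13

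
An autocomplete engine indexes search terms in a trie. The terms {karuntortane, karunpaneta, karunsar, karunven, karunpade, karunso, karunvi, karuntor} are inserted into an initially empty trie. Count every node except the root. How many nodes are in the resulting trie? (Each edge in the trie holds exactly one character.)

28

Insert word by word; a character creates a node only if that edge doesn't already exist:
  "karuntortane" → 12 new (k, a, r, u, n, t, o, r, t, a, n, e)
  "karunpaneta" → prefix "karun" already present; 6 new (p, a, n, e, t, a)
  "karunsar" → prefix "karun" already present; 3 new (s, a, r)
  "karunven" → prefix "karun" already present; 3 new (v, e, n)
  "karunpade" → prefix "karunpa" already present; 2 new (d, e)
  "karunso" → prefix "karuns" already present; 1 new (o)
  "karunvi" → prefix "karunv" already present; 1 new (i)
  "karuntor" → prefix "karuntor" already present; 0 new (none)
Total nodes = 12 + 6 + 3 + 3 + 2 + 1 + 1 + 0 = 28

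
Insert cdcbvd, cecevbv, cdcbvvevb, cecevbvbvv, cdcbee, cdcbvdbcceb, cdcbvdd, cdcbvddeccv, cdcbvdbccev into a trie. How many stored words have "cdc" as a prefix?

Traverse to the node for "cdc", then collect every word in that subtree.
Words under "cdc": cdcbee, cdcbvd, cdcbvdbcceb, cdcbvdbccev, cdcbvdd, cdcbvddeccv, cdcbvvevb
Count: 7

7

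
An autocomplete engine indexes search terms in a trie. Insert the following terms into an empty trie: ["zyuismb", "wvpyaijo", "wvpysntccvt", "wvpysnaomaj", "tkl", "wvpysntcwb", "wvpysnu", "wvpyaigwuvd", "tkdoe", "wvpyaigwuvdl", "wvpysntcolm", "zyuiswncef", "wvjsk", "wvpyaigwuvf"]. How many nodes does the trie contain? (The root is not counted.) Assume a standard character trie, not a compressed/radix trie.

Insert word by word; a character creates a node only if that edge doesn't already exist:
  "zyuismb" → 7 new (z, y, u, i, s, m, b)
  "wvpyaijo" → 8 new (w, v, p, y, a, i, j, o)
  "wvpysntccvt" → prefix "wvpy" already present; 7 new (s, n, t, c, c, v, t)
  "wvpysnaomaj" → prefix "wvpysn" already present; 5 new (a, o, m, a, j)
  "tkl" → 3 new (t, k, l)
  "wvpysntcwb" → prefix "wvpysntc" already present; 2 new (w, b)
  "wvpysnu" → prefix "wvpysn" already present; 1 new (u)
  "wvpyaigwuvd" → prefix "wvpyai" already present; 5 new (g, w, u, v, d)
  "tkdoe" → prefix "tk" already present; 3 new (d, o, e)
  "wvpyaigwuvdl" → prefix "wvpyaigwuvd" already present; 1 new (l)
  "wvpysntcolm" → prefix "wvpysntc" already present; 3 new (o, l, m)
  "zyuiswncef" → prefix "zyuis" already present; 5 new (w, n, c, e, f)
  "wvjsk" → prefix "wv" already present; 3 new (j, s, k)
  "wvpyaigwuvf" → prefix "wvpyaigwuv" already present; 1 new (f)
Total nodes = 7 + 8 + 7 + 5 + 3 + 2 + 1 + 5 + 3 + 1 + 3 + 5 + 3 + 1 = 54

54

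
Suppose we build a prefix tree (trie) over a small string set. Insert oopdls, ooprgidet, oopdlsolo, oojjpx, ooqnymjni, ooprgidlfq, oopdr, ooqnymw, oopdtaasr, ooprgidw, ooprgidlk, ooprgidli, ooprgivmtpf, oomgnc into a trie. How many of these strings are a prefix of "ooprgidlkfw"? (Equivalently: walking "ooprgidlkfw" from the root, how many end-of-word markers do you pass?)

1

Traverse "ooprgidlkfw" character by character; count nodes along the way that are marked as word ends.
Prefixes of the query that are stored words: "ooprgidlk"
Count: 1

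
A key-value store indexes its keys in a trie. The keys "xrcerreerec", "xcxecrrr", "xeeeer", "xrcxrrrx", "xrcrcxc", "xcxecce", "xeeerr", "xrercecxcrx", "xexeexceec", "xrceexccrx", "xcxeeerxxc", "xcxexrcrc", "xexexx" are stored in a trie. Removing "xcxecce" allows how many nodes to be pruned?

A node on "xcxecce"'s path can go only if nothing else ends at it or branches off below it.
The suffix "ce" (2 nodes) is used only by "xcxecce"; the node for "xcxec" still has the child "r", so pruning stops there.
Nodes removed: 2

2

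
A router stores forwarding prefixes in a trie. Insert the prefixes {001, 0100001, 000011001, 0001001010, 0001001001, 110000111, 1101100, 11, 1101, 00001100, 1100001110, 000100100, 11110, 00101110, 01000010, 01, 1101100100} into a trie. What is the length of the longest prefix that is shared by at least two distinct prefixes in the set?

The deepest shared node is where two words last agree before diverging.
e.g. "000100100" and "0001001001" share the prefix "000100100" of length 9; no pair shares a longer one.
Longest shared-prefix length: 9

9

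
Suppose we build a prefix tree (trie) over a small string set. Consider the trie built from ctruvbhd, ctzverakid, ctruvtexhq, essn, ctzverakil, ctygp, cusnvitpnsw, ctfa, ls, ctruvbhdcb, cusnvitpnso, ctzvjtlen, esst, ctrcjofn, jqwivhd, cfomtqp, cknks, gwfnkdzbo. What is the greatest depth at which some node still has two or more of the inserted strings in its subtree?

Look for the deepest trie node that still has at least two words in its subtree.
"cusnvitpnso" and "cusnvitpnsw" agree on "cusnvitpns" (10 characters) before diverging; nothing deeper is shared.
Longest shared-prefix length: 10

10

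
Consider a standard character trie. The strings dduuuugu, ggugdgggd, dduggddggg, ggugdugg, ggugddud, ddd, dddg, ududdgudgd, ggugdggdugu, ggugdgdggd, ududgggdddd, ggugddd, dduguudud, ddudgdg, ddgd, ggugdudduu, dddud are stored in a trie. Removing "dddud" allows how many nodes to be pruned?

Walk "dddud" from the leaf back toward the root, removing each node that no remaining word uses.
The suffix "ud" (2 nodes) is used only by "dddud"; the node for "ddd" still has the child "g", so pruning stops there.
Nodes removed: 2

2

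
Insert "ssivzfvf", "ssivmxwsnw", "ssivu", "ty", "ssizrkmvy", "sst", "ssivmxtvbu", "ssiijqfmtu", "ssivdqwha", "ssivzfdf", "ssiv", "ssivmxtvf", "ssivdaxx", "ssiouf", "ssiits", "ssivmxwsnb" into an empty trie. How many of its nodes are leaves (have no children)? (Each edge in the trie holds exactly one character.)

15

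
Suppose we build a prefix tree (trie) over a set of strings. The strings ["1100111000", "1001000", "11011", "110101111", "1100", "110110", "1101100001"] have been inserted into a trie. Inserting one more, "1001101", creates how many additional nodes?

3

"1001" is already a path in the trie; the remaining "101" must be added.
So 7 − 4 = 3 new nodes.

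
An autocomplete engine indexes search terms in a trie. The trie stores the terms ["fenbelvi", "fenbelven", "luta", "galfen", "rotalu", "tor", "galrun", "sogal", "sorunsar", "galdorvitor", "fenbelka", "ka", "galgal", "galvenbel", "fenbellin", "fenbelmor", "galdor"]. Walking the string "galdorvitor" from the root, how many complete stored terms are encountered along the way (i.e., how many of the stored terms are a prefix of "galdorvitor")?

2

Check each prefix of "galdorvitor" against the stored set — each match is an end-marker on the path.
Prefixes of the query that are stored words: "galdor", "galdorvitor"
Count: 2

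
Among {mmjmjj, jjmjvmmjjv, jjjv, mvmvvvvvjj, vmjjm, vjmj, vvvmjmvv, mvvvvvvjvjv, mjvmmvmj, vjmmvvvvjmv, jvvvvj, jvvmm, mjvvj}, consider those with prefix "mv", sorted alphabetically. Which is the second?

mvvvvvvjvjv

DFS of the "mv" subtree visits, in order: "mvmvvvvvjj", "mvvvvvvjvjv"
The 2nd is mvvvvvvjvjv.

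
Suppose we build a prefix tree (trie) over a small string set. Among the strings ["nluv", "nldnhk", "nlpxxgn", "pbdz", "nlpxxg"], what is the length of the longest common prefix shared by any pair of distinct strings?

Look for the deepest trie node that still has at least two words in its subtree.
"nlpxxg" and "nlpxxgn" agree on "nlpxxg" (6 characters) before diverging; nothing deeper is shared.
Longest shared-prefix length: 6

6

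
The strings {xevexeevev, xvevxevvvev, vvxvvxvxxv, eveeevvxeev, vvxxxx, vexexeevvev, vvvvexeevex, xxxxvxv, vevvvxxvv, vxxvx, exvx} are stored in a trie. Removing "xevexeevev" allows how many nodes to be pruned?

9

After clearing the end-marker at "xevexeevev", prune upward until reaching a node still needed by another word.
The suffix "evexeevev" (9 nodes) is used only by "xevexeevev"; the node for "x" still has the child "v", so pruning stops there.
Nodes removed: 9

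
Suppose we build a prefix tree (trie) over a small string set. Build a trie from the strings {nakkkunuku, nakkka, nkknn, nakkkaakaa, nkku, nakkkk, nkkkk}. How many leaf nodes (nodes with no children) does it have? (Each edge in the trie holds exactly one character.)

6

Leaves are exactly the stored words that no other stored word extends.
Those words: "nakkkaakaa", "nakkkk", "nakkkunuku", "nkkkk", "nkknn", "nkku"
Leaf count: 6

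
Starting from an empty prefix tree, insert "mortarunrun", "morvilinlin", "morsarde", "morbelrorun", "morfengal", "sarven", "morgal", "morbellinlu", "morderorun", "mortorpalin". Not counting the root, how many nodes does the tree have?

66

For each word, the new-node count is its length minus the longest prefix already in the trie:
  "mortarunrun" → 11 new (m, o, r, t, a, r, u, n, r, u, n)
  "morvilinlin" → prefix "mor" already present; 8 new (v, i, l, i, n, l, i, n)
  "morsarde" → prefix "mor" already present; 5 new (s, a, r, d, e)
  "morbelrorun" → prefix "mor" already present; 8 new (b, e, l, r, o, r, u, n)
  "morfengal" → prefix "mor" already present; 6 new (f, e, n, g, a, l)
  "sarven" → 6 new (s, a, r, v, e, n)
  "morgal" → prefix "mor" already present; 3 new (g, a, l)
  "morbellinlu" → prefix "morbel" already present; 5 new (l, i, n, l, u)
  "morderorun" → prefix "mor" already present; 7 new (d, e, r, o, r, u, n)
  "mortorpalin" → prefix "mort" already present; 7 new (o, r, p, a, l, i, n)
Total nodes = 11 + 8 + 5 + 8 + 6 + 6 + 3 + 5 + 7 + 7 = 66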